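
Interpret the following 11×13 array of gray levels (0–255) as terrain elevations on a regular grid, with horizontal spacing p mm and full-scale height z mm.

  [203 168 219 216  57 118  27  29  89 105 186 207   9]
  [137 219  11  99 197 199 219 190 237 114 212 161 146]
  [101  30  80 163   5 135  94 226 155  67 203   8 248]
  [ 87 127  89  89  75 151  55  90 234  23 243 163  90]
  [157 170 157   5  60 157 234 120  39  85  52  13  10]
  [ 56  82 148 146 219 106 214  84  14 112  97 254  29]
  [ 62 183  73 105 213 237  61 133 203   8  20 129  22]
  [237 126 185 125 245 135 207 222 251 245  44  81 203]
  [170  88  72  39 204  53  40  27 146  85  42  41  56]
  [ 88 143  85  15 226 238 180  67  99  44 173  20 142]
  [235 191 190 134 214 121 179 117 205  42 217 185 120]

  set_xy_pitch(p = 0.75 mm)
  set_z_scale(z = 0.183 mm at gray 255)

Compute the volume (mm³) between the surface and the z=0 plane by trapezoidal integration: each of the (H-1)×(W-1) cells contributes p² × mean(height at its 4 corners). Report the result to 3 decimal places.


height_mm = gray/255 × 0.183; cell vol = 0.75² × mean(4 corners)
unit = 0.75² × 0.183 / (4×255) = 0.000100919 mm³ per gray-sum
row 0: Σ corner-gray over 12 cells = 7053  → 0.7118
row 1: Σ corner-gray over 12 cells = 6680  → 0.6741
row 2: Σ corner-gray over 12 cells = 5536  → 0.5587
row 3: Σ corner-gray over 12 cells = 5206  → 0.5254
row 4: Σ corner-gray over 12 cells = 5388  → 0.5438
row 5: Σ corner-gray over 12 cells = 5851  → 0.5905
row 6: Σ corner-gray over 12 cells = 6986  → 0.7050
row 7: Σ corner-gray over 12 cells = 6072  → 0.6128
row 8: Σ corner-gray over 12 cells = 4710  → 0.4753
row 9: Σ corner-gray over 12 cells = 6755  → 0.6817
Σ rows: total corner-gray = 60237  → 6.0791 mm³

6.079


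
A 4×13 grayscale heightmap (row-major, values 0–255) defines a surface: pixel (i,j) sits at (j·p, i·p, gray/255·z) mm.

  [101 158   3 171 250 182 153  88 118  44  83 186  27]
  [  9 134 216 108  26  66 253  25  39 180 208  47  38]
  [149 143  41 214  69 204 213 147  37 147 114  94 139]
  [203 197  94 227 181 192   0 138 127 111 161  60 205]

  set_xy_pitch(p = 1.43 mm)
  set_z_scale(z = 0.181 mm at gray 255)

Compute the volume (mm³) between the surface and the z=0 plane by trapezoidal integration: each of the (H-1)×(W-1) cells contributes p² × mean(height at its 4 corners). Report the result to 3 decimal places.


height_mm = gray/255 × 0.181; cell vol = 1.43² × mean(4 corners)
unit = 1.43² × 0.181 / (4×255) = 0.00036287 mm³ per gray-sum
row 0: Σ corner-gray over 12 cells = 5651  → 2.0506
row 1: Σ corner-gray over 12 cells = 5785  → 2.0992
row 2: Σ corner-gray over 12 cells = 6518  → 2.3652
Σ rows: total corner-gray = 17954  → 6.5150 mm³

6.515


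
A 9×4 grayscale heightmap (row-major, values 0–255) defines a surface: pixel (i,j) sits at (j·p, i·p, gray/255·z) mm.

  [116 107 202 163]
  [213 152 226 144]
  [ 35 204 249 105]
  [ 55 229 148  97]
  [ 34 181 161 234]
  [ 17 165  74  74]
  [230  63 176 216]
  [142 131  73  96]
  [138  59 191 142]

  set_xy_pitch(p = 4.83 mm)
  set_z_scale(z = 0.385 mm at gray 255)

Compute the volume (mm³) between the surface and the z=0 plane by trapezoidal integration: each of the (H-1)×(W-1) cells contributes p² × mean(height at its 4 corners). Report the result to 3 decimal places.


123.180

height_mm = gray/255 × 0.385; cell vol = 4.83² × mean(4 corners)
unit = 4.83² × 0.385 / (4×255) = 0.00880552 mm³ per gray-sum
row 0: Σ corner-gray over 3 cells = 2010  → 17.6991
row 1: Σ corner-gray over 3 cells = 2159  → 19.0111
row 2: Σ corner-gray over 3 cells = 1952  → 17.1884
row 3: Σ corner-gray over 3 cells = 1858  → 16.3606
row 4: Σ corner-gray over 3 cells = 1521  → 13.3932
row 5: Σ corner-gray over 3 cells = 1493  → 13.1466
row 6: Σ corner-gray over 3 cells = 1570  → 13.8247
row 7: Σ corner-gray over 3 cells = 1426  → 12.5567
Σ rows: total corner-gray = 13989  → 123.1804 mm³


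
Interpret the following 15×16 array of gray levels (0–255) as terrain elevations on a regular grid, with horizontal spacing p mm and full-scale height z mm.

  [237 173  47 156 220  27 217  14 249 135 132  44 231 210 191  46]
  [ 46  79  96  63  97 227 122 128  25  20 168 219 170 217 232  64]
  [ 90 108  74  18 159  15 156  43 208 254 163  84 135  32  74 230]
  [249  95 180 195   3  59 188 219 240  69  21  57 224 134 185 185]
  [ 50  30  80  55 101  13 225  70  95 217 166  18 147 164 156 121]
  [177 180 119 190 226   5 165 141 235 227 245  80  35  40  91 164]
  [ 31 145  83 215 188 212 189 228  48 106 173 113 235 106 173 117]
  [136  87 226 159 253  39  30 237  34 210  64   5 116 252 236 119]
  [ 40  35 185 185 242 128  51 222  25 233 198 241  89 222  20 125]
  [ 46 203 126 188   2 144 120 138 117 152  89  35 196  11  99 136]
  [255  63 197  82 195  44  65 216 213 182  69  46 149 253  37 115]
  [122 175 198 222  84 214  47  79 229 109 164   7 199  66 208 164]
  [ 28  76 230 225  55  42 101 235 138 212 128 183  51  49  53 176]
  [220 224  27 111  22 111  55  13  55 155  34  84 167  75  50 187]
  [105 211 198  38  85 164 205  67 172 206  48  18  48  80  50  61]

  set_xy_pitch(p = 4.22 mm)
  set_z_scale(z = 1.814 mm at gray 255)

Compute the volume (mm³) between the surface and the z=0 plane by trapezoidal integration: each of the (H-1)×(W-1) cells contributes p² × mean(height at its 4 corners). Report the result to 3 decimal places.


height_mm = gray/255 × 1.814; cell vol = 4.22² × mean(4 corners)
unit = 4.22² × 1.814 / (4×255) = 0.031671 mm³ per gray-sum
row 0: Σ corner-gray over 15 cells = 8211  → 260.0507
row 1: Σ corner-gray over 15 cells = 7202  → 228.0947
row 2: Σ corner-gray over 15 cells = 7538  → 238.7361
row 3: Σ corner-gray over 15 cells = 7417  → 234.9039
row 4: Σ corner-gray over 15 cells = 7544  → 238.9262
row 5: Σ corner-gray over 15 cells = 8875  → 281.0803
row 6: Σ corner-gray over 15 cells = 8727  → 276.3930
row 7: Σ corner-gray over 15 cells = 8468  → 268.1902
row 8: Σ corner-gray over 15 cells = 7739  → 245.1020
row 9: Σ corner-gray over 15 cells = 7414  → 234.8089
row 10: Σ corner-gray over 15 cells = 8280  → 262.2360
row 11: Σ corner-gray over 15 cells = 8048  → 254.8883
row 12: Σ corner-gray over 15 cells = 6533  → 206.9068
row 13: Σ corner-gray over 15 cells = 6119  → 193.7950
Σ rows: total corner-gray = 108115  → 3424.1120 mm³

3424.112


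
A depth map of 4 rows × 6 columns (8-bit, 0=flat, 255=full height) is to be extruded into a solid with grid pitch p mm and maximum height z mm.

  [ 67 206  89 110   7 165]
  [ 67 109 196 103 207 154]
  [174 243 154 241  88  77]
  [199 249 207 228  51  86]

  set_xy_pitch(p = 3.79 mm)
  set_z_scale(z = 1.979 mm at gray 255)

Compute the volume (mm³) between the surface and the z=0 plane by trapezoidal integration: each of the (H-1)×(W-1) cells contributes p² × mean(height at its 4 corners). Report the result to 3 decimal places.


height_mm = gray/255 × 1.979; cell vol = 3.79² × mean(4 corners)
unit = 3.79² × 1.979 / (4×255) = 0.0278692 mm³ per gray-sum
row 0: Σ corner-gray over 5 cells = 2507  → 69.8680
row 1: Σ corner-gray over 5 cells = 3154  → 87.8994
row 2: Σ corner-gray over 5 cells = 3458  → 96.3716
Σ rows: total corner-gray = 9119  → 254.1390 mm³

254.139


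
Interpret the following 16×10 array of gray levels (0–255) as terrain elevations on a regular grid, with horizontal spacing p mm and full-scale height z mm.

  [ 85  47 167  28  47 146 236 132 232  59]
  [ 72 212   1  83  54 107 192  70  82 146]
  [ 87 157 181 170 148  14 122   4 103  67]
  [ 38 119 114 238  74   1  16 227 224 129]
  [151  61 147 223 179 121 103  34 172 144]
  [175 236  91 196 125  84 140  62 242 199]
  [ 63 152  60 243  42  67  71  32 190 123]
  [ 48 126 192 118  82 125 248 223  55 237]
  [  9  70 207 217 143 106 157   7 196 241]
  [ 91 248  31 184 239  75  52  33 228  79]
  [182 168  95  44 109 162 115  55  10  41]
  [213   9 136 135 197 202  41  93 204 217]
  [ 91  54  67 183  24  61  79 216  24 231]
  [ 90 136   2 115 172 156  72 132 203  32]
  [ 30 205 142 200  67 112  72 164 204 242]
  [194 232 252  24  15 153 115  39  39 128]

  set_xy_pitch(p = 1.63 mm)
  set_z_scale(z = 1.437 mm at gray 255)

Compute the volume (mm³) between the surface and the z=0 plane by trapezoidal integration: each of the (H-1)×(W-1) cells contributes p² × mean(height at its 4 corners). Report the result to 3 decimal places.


height_mm = gray/255 × 1.437; cell vol = 1.63² × mean(4 corners)
unit = 1.63² × 1.437 / (4×255) = 0.0037431 mm³ per gray-sum
row 0: Σ corner-gray over 9 cells = 4034  → 15.0997
row 1: Σ corner-gray over 9 cells = 3772  → 14.1190
row 2: Σ corner-gray over 9 cells = 4145  → 15.5152
row 3: Σ corner-gray over 9 cells = 4568  → 17.0985
row 4: Σ corner-gray over 9 cells = 5101  → 19.0936
row 5: Σ corner-gray over 9 cells = 4626  → 17.3156
row 6: Σ corner-gray over 9 cells = 4523  → 16.9301
row 7: Σ corner-gray over 9 cells = 5079  → 19.0112
row 8: Σ corner-gray over 9 cells = 4806  → 17.9894
row 9: Σ corner-gray over 9 cells = 4089  → 15.3055
row 10: Σ corner-gray over 9 cells = 4203  → 15.7323
row 11: Σ corner-gray over 9 cells = 4202  → 15.7285
row 12: Σ corner-gray over 9 cells = 3836  → 14.3585
row 13: Σ corner-gray over 9 cells = 4702  → 17.6001
row 14: Σ corner-gray over 9 cells = 4664  → 17.4578
Σ rows: total corner-gray = 66350  → 248.3549 mm³

248.355


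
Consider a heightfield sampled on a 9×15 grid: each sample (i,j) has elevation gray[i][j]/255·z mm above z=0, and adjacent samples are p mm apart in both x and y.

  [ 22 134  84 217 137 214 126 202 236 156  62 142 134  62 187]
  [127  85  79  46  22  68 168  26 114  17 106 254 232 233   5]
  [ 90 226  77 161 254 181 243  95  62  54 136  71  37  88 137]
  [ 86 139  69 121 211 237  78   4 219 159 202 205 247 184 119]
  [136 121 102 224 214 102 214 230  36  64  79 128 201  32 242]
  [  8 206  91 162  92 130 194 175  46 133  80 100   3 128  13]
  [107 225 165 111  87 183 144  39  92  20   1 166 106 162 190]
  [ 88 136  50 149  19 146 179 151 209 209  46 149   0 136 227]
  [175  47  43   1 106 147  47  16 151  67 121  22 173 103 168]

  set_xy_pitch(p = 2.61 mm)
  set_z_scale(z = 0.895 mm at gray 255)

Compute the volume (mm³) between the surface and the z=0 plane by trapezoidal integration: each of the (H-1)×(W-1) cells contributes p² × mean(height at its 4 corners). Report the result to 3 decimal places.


height_mm = gray/255 × 0.895; cell vol = 2.61² × mean(4 corners)
unit = 2.61² × 0.895 / (4×255) = 0.00597728 mm³ per gray-sum
row 0: Σ corner-gray over 14 cells = 7053  → 42.1578
row 1: Σ corner-gray over 14 cells = 6629  → 39.6234
row 2: Σ corner-gray over 14 cells = 7952  → 47.5314
row 3: Σ corner-gray over 14 cells = 8227  → 49.1751
row 4: Σ corner-gray over 14 cells = 6973  → 41.6796
row 5: Σ corner-gray over 14 cells = 6400  → 38.2546
row 6: Σ corner-gray over 14 cells = 6772  → 40.4782
row 7: Σ corner-gray over 14 cells = 5904  → 35.2899
Σ rows: total corner-gray = 55910  → 334.1899 mm³

334.190


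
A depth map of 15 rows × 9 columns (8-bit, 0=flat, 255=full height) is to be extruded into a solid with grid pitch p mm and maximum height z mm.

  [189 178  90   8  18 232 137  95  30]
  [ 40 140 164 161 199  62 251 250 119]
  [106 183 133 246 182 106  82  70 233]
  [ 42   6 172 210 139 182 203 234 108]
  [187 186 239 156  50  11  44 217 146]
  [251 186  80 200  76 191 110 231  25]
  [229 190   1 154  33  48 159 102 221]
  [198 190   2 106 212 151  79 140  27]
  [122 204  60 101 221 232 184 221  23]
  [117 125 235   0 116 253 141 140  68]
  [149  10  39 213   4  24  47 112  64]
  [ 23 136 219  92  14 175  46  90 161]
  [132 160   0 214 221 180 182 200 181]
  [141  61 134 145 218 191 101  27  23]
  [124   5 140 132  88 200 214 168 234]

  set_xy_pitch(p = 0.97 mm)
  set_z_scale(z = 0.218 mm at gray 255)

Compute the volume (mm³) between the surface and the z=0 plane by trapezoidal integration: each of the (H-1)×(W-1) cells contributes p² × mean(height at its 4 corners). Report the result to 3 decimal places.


12.043

height_mm = gray/255 × 0.218; cell vol = 0.97² × mean(4 corners)
unit = 0.97² × 0.218 / (4×255) = 0.000201094 mm³ per gray-sum
row 0: Σ corner-gray over 8 cells = 4348  → 0.8744
row 1: Σ corner-gray over 8 cells = 4956  → 0.9966
row 2: Σ corner-gray over 8 cells = 4785  → 0.9622
row 3: Σ corner-gray over 8 cells = 4581  → 0.9212
row 4: Σ corner-gray over 8 cells = 4563  → 0.9176
row 5: Σ corner-gray over 8 cells = 4248  → 0.8542
row 6: Σ corner-gray over 8 cells = 3809  → 0.7660
row 7: Σ corner-gray over 8 cells = 4576  → 0.9202
row 8: Σ corner-gray over 8 cells = 4796  → 0.9644
row 9: Σ corner-gray over 8 cells = 3316  → 0.6668
row 10: Σ corner-gray over 8 cells = 2839  → 0.5709
row 11: Σ corner-gray over 8 cells = 4355  → 0.8758
row 12: Σ corner-gray over 8 cells = 4545  → 0.9140
row 13: Σ corner-gray over 8 cells = 4170  → 0.8386
Σ rows: total corner-gray = 59887  → 12.0429 mm³


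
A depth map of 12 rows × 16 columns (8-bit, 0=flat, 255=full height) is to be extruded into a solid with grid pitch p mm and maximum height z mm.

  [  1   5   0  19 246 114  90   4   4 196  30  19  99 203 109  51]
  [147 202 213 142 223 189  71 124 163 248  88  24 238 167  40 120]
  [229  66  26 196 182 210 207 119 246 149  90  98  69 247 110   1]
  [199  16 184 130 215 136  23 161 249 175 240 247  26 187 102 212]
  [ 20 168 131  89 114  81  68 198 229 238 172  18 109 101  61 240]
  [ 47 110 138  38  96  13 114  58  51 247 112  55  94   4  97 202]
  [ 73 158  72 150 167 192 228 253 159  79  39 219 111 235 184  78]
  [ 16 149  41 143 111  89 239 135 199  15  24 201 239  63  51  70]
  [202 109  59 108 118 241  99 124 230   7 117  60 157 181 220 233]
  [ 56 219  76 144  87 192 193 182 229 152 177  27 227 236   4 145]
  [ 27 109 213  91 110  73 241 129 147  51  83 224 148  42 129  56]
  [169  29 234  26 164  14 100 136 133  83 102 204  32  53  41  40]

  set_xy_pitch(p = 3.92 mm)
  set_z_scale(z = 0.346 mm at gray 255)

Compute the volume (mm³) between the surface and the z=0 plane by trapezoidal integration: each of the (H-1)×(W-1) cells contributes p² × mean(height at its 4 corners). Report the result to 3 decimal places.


height_mm = gray/255 × 0.346; cell vol = 3.92² × mean(4 corners)
unit = 3.92² × 0.346 / (4×255) = 0.00521252 mm³ per gray-sum
row 0: Σ corner-gray over 15 cells = 6859  → 35.7527
row 1: Σ corner-gray over 15 cells = 8791  → 45.8233
row 2: Σ corner-gray over 15 cells = 8853  → 46.1465
row 3: Σ corner-gray over 15 cells = 8407  → 43.8217
row 4: Σ corner-gray over 15 cells = 6517  → 33.9700
row 5: Σ corner-gray over 15 cells = 7346  → 38.2912
row 6: Σ corner-gray over 15 cells = 8127  → 42.3622
row 7: Σ corner-gray over 15 cells = 7579  → 39.5057
row 8: Σ corner-gray over 15 cells = 8586  → 44.7547
row 9: Σ corner-gray over 15 cells = 8154  → 42.5029
row 10: Σ corner-gray over 15 cells = 6574  → 34.2671
Σ rows: total corner-gray = 85793  → 447.1981 mm³

447.198


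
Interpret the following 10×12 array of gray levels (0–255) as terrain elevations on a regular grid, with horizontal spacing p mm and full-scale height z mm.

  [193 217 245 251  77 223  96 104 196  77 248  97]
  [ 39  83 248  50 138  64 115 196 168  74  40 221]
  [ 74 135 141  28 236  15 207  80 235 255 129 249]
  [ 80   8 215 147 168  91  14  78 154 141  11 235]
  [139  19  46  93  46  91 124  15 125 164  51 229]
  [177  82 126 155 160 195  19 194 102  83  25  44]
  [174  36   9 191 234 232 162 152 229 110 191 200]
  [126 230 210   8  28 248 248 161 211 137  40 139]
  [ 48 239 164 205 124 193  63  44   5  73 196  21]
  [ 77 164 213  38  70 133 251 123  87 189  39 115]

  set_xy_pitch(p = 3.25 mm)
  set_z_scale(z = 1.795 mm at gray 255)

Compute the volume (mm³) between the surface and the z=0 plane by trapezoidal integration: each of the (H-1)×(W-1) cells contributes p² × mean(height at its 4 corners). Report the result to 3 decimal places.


height_mm = gray/255 × 1.795; cell vol = 3.25² × mean(4 corners)
unit = 3.25² × 1.795 / (4×255) = 0.0185879 mm³ per gray-sum
row 0: Σ corner-gray over 11 cells = 6370  → 118.4051
row 1: Σ corner-gray over 11 cells = 5857  → 108.8695
row 2: Σ corner-gray over 11 cells = 5614  → 104.3526
row 3: Σ corner-gray over 11 cells = 4285  → 79.6493
row 4: Σ corner-gray over 11 cells = 4419  → 82.1401
row 5: Σ corner-gray over 11 cells = 5969  → 110.9513
row 6: Σ corner-gray over 11 cells = 6773  → 125.8960
row 7: Σ corner-gray over 11 cells = 5988  → 111.3045
row 8: Σ corner-gray over 11 cells = 5487  → 101.9920
Σ rows: total corner-gray = 50762  → 943.5604 mm³

943.560


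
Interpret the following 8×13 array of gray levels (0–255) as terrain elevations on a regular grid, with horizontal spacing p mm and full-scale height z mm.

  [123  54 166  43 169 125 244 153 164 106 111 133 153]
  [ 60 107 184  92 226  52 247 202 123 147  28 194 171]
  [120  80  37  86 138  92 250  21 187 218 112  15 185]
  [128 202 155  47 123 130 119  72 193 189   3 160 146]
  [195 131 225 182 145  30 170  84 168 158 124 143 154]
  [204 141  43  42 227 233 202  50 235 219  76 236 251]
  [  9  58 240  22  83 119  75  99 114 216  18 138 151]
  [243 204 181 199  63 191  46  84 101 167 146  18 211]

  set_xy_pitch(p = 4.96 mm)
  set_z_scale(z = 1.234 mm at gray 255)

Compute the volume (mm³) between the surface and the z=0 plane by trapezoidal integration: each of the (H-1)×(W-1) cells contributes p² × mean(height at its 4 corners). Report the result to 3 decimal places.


height_mm = gray/255 × 1.234; cell vol = 4.96² × mean(4 corners)
unit = 4.96² × 1.234 / (4×255) = 0.0297631 mm³ per gray-sum
row 0: Σ corner-gray over 12 cells = 6647  → 197.8354
row 1: Σ corner-gray over 12 cells = 6212  → 184.8885
row 2: Σ corner-gray over 12 cells = 5837  → 173.7273
row 3: Σ corner-gray over 12 cells = 6529  → 194.3234
row 4: Σ corner-gray over 12 cells = 7332  → 218.2231
row 5: Σ corner-gray over 12 cells = 6387  → 190.0970
row 6: Σ corner-gray over 12 cells = 5778  → 171.9713
Σ rows: total corner-gray = 44722  → 1331.0659 mm³

1331.066


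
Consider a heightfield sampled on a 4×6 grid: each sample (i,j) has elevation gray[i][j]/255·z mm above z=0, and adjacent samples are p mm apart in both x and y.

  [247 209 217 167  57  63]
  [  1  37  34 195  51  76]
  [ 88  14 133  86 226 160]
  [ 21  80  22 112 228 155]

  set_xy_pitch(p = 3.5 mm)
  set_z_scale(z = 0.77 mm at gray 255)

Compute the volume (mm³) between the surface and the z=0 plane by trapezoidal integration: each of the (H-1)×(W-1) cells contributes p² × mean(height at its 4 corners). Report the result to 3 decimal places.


height_mm = gray/255 × 0.77; cell vol = 3.5² × mean(4 corners)
unit = 3.5² × 0.77 / (4×255) = 0.00924755 mm³ per gray-sum
row 0: Σ corner-gray over 5 cells = 2321  → 21.4636
row 1: Σ corner-gray over 5 cells = 1877  → 17.3576
row 2: Σ corner-gray over 5 cells = 2226  → 20.5850
Σ rows: total corner-gray = 6424  → 59.4063 mm³

59.406


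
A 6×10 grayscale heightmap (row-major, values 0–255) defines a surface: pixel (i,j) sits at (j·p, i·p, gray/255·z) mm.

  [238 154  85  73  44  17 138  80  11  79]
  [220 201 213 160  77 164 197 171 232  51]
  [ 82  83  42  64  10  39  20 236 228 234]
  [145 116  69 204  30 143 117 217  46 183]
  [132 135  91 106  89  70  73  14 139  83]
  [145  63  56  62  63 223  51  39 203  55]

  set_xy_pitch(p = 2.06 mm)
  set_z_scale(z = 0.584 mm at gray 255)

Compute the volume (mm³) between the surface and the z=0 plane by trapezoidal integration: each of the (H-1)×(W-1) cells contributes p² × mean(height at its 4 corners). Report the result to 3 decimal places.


50.258

height_mm = gray/255 × 0.584; cell vol = 2.06² × mean(4 corners)
unit = 2.06² × 0.584 / (4×255) = 0.00242967 mm³ per gray-sum
row 0: Σ corner-gray over 9 cells = 4622  → 11.2299
row 1: Σ corner-gray over 9 cells = 4861  → 11.8106
row 2: Σ corner-gray over 9 cells = 3972  → 9.6506
row 3: Σ corner-gray over 9 cells = 3861  → 9.3810
row 4: Σ corner-gray over 9 cells = 3369  → 8.1856
Σ rows: total corner-gray = 20685  → 50.2577 mm³


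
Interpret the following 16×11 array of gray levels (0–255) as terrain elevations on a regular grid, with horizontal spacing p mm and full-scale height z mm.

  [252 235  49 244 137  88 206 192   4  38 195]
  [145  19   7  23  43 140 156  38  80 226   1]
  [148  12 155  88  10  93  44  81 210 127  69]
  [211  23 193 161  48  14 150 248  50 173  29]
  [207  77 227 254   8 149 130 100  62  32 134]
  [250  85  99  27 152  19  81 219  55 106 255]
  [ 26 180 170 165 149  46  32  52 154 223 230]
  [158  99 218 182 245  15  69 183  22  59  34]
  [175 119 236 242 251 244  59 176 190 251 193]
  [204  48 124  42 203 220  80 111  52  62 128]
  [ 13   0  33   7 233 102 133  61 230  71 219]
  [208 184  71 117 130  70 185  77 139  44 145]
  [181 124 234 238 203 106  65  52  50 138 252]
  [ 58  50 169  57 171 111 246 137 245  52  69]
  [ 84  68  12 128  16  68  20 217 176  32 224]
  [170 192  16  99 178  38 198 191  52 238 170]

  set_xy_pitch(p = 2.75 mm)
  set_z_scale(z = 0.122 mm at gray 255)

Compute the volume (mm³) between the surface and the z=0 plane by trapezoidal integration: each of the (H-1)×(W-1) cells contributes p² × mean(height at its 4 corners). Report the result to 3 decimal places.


height_mm = gray/255 × 0.122; cell vol = 2.75² × mean(4 corners)
unit = 2.75² × 0.122 / (4×255) = 0.000904534 mm³ per gray-sum
row 0: Σ corner-gray over 10 cells = 4443  → 4.0188
row 1: Σ corner-gray over 10 cells = 3467  → 3.1360
row 2: Σ corner-gray over 10 cells = 4217  → 3.8144
row 3: Σ corner-gray over 10 cells = 4779  → 4.3228
row 4: Σ corner-gray over 10 cells = 4610  → 4.1699
row 5: Σ corner-gray over 10 cells = 4789  → 4.3318
row 6: Σ corner-gray over 10 cells = 4974  → 4.4992
row 7: Σ corner-gray over 10 cells = 6280  → 5.6805
row 8: Σ corner-gray over 10 cells = 6120  → 5.5358
row 9: Σ corner-gray over 10 cells = 4188  → 3.7882
row 10: Σ corner-gray over 10 cells = 4359  → 3.9429
row 11: Σ corner-gray over 10 cells = 5240  → 4.7398
row 12: Σ corner-gray over 10 cells = 5456  → 4.9351
row 13: Σ corner-gray over 10 cells = 4385  → 3.9664
row 14: Σ corner-gray over 10 cells = 4526  → 4.0939
Σ rows: total corner-gray = 71833  → 64.9754 mm³

64.975


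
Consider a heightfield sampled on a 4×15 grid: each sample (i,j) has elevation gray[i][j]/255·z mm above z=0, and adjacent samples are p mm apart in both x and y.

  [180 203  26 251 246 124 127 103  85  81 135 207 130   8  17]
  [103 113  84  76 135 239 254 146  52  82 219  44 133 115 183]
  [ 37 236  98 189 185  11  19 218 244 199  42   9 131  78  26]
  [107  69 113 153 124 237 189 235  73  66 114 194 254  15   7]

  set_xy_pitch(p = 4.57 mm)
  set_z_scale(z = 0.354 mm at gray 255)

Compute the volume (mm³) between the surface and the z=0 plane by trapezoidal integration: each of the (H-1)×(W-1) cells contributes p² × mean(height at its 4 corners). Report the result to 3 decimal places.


156.106

height_mm = gray/255 × 0.354; cell vol = 4.57² × mean(4 corners)
unit = 4.57² × 0.354 / (4×255) = 0.00724829 mm³ per gray-sum
row 0: Σ corner-gray over 14 cells = 7319  → 53.0502
row 1: Σ corner-gray over 14 cells = 7051  → 51.1077
row 2: Σ corner-gray over 14 cells = 7167  → 51.9485
Σ rows: total corner-gray = 21537  → 156.1064 mm³


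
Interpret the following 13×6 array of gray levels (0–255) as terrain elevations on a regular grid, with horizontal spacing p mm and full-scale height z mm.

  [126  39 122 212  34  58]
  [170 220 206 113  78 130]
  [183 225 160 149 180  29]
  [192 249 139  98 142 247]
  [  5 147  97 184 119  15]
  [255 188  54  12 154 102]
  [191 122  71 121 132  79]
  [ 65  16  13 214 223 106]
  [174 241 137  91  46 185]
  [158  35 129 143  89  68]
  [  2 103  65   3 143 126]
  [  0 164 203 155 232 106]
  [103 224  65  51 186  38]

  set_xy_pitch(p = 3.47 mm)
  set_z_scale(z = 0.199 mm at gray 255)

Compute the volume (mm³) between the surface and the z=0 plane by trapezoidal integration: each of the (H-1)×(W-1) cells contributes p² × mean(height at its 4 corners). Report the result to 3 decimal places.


71.854

height_mm = gray/255 × 0.199; cell vol = 3.47² × mean(4 corners)
unit = 3.47² × 0.199 / (4×255) = 0.00234916 mm³ per gray-sum
row 0: Σ corner-gray over 5 cells = 2532  → 5.9481
row 1: Σ corner-gray over 5 cells = 3174  → 7.4562
row 2: Σ corner-gray over 5 cells = 3335  → 7.8344
row 3: Σ corner-gray over 5 cells = 2809  → 6.5988
row 4: Σ corner-gray over 5 cells = 2287  → 5.3725
row 5: Σ corner-gray over 5 cells = 2335  → 5.4853
row 6: Σ corner-gray over 5 cells = 2265  → 5.3208
row 7: Σ corner-gray over 5 cells = 2492  → 5.8541
row 8: Σ corner-gray over 5 cells = 2407  → 5.6544
row 9: Σ corner-gray over 5 cells = 1774  → 4.1674
row 10: Σ corner-gray over 5 cells = 2370  → 5.5675
row 11: Σ corner-gray over 5 cells = 2807  → 6.5941
Σ rows: total corner-gray = 30587  → 71.8536 mm³


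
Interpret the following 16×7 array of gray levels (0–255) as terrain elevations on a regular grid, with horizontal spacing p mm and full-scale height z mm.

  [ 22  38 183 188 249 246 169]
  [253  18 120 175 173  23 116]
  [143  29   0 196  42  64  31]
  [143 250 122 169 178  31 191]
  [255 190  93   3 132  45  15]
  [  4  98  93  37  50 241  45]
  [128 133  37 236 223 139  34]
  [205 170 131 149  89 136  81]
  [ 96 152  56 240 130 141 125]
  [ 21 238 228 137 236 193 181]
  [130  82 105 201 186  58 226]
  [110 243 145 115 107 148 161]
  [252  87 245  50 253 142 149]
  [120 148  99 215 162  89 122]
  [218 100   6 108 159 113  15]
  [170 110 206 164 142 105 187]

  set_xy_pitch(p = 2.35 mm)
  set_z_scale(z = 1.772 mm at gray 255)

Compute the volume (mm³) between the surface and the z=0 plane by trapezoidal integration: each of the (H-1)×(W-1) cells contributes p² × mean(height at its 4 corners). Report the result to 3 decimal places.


455.503

height_mm = gray/255 × 1.772; cell vol = 2.35² × mean(4 corners)
unit = 2.35² × 1.772 / (4×255) = 0.00959399 mm³ per gray-sum
row 0: Σ corner-gray over 6 cells = 3386  → 32.4853
row 1: Σ corner-gray over 6 cells = 2223  → 21.3274
row 2: Σ corner-gray over 6 cells = 2670  → 25.6160
row 3: Σ corner-gray over 6 cells = 3030  → 29.0698
row 4: Σ corner-gray over 6 cells = 2283  → 21.9031
row 5: Σ corner-gray over 6 cells = 2785  → 26.7193
row 6: Σ corner-gray over 6 cells = 3334  → 31.9864
row 7: Σ corner-gray over 6 cells = 3295  → 31.6122
row 8: Σ corner-gray over 6 cells = 3925  → 37.6564
row 9: Σ corner-gray over 6 cells = 3886  → 37.2822
row 10: Σ corner-gray over 6 cells = 3407  → 32.6867
row 11: Σ corner-gray over 6 cells = 3742  → 35.9007
row 12: Σ corner-gray over 6 cells = 3623  → 34.7590
row 13: Σ corner-gray over 6 cells = 2873  → 27.5635
row 14: Σ corner-gray over 6 cells = 3016  → 28.9355
Σ rows: total corner-gray = 47478  → 455.5035 mm³


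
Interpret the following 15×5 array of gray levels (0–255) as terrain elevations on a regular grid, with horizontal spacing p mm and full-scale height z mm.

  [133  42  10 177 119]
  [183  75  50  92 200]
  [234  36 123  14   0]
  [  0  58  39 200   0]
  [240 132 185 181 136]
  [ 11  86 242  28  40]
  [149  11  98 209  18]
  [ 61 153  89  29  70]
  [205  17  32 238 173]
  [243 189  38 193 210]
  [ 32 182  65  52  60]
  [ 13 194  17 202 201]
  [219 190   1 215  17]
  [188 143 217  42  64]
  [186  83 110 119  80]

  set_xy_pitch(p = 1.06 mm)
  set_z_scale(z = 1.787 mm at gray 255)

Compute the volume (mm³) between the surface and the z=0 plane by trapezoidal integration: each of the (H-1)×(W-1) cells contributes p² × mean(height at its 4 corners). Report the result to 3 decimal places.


height_mm = gray/255 × 1.787; cell vol = 1.06² × mean(4 corners)
unit = 1.06² × 1.787 / (4×255) = 0.0019685 mm³ per gray-sum
row 0: Σ corner-gray over 4 cells = 1527  → 3.0059
row 1: Σ corner-gray over 4 cells = 1397  → 2.7500
row 2: Σ corner-gray over 4 cells = 1174  → 2.3110
row 3: Σ corner-gray over 4 cells = 1966  → 3.8701
row 4: Σ corner-gray over 4 cells = 2135  → 4.2028
row 5: Σ corner-gray over 4 cells = 1566  → 3.0827
row 6: Σ corner-gray over 4 cells = 1476  → 2.9055
row 7: Σ corner-gray over 4 cells = 1625  → 3.1988
row 8: Σ corner-gray over 4 cells = 2245  → 4.4193
row 9: Σ corner-gray over 4 cells = 1983  → 3.9035
row 10: Σ corner-gray over 4 cells = 1730  → 3.4055
row 11: Σ corner-gray over 4 cells = 2088  → 4.1102
row 12: Σ corner-gray over 4 cells = 2104  → 4.1417
row 13: Σ corner-gray over 4 cells = 1946  → 3.8307
Σ rows: total corner-gray = 24962  → 49.1378 mm³

49.138


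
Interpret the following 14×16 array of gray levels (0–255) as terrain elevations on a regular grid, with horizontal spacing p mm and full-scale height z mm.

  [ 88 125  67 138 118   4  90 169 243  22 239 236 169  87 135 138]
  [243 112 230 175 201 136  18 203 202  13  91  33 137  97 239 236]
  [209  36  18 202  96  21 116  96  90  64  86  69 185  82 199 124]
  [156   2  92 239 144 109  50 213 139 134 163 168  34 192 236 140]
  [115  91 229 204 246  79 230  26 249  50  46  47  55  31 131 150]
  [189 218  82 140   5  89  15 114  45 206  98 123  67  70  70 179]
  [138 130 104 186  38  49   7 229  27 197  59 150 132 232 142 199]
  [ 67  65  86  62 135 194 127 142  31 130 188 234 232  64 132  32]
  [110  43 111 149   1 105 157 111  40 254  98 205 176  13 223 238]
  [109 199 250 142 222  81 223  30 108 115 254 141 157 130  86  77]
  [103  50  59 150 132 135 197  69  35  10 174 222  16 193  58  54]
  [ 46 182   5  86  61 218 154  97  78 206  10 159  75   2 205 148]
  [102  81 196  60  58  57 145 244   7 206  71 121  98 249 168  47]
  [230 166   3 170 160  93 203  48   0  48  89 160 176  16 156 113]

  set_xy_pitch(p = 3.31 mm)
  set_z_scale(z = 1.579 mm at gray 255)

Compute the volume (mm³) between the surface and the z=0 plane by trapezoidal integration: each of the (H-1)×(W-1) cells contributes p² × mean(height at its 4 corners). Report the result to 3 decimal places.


height_mm = gray/255 × 1.579; cell vol = 3.31² × mean(4 corners)
unit = 3.31² × 1.579 / (4×255) = 0.0169605 mm³ per gray-sum
row 0: Σ corner-gray over 15 cells = 8163  → 138.4483
row 1: Σ corner-gray over 15 cells = 7306  → 123.9132
row 2: Σ corner-gray over 15 cells = 7179  → 121.7592
row 3: Σ corner-gray over 15 cells = 7819  → 132.6139
row 4: Σ corner-gray over 15 cells = 6745  → 114.3984
row 5: Σ corner-gray over 15 cells = 6753  → 114.5341
row 6: Σ corner-gray over 15 cells = 7444  → 126.2538
row 7: Σ corner-gray over 15 cells = 7463  → 126.5760
row 8: Σ corner-gray over 15 cells = 8182  → 138.7706
row 9: Σ corner-gray over 15 cells = 7619  → 129.2218
row 10: Σ corner-gray over 15 cells = 6427  → 109.0050
row 11: Σ corner-gray over 15 cells = 6941  → 117.7226
row 12: Σ corner-gray over 15 cells = 6990  → 118.5537
Σ rows: total corner-gray = 95031  → 1611.7707 mm³

1611.771


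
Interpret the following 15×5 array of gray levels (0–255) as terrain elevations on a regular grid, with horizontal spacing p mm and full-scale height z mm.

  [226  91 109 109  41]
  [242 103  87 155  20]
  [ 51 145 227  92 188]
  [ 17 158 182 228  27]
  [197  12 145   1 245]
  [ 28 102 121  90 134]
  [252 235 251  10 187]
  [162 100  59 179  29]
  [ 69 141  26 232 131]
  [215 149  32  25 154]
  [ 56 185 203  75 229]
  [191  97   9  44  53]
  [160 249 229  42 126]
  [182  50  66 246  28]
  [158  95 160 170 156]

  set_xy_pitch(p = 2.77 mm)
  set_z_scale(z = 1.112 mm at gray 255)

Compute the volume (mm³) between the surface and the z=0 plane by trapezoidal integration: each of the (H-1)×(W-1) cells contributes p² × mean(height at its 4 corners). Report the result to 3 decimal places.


233.575

height_mm = gray/255 × 1.112; cell vol = 2.77² × mean(4 corners)
unit = 2.77² × 1.112 / (4×255) = 0.00836497 mm³ per gray-sum
row 0: Σ corner-gray over 4 cells = 1837  → 15.3664
row 1: Σ corner-gray over 4 cells = 2119  → 17.7254
row 2: Σ corner-gray over 4 cells = 2347  → 19.6326
row 3: Σ corner-gray over 4 cells = 1938  → 16.2113
row 4: Σ corner-gray over 4 cells = 1546  → 12.9322
row 5: Σ corner-gray over 4 cells = 2219  → 18.5619
row 6: Σ corner-gray over 4 cells = 2298  → 19.2227
row 7: Σ corner-gray over 4 cells = 1865  → 15.6007
row 8: Σ corner-gray over 4 cells = 1779  → 14.8813
row 9: Σ corner-gray over 4 cells = 1992  → 16.6630
row 10: Σ corner-gray over 4 cells = 1755  → 14.6805
row 11: Σ corner-gray over 4 cells = 1870  → 15.6425
row 12: Σ corner-gray over 4 cells = 2260  → 18.9048
row 13: Σ corner-gray over 4 cells = 2098  → 17.5497
Σ rows: total corner-gray = 27923  → 233.5749 mm³


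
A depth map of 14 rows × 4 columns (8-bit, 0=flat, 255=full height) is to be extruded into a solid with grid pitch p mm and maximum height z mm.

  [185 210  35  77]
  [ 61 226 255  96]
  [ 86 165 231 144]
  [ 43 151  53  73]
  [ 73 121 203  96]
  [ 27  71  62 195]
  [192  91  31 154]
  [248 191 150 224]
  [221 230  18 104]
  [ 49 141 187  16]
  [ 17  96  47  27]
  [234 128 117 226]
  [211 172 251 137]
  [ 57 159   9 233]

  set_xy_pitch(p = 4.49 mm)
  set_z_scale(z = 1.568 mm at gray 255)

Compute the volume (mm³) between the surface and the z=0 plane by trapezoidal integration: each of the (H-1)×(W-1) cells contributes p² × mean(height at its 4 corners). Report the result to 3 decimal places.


height_mm = gray/255 × 1.568; cell vol = 4.49² × mean(4 corners)
unit = 4.49² × 1.568 / (4×255) = 0.0309912 mm³ per gray-sum
row 0: Σ corner-gray over 3 cells = 1871  → 57.9846
row 1: Σ corner-gray over 3 cells = 2141  → 66.3522
row 2: Σ corner-gray over 3 cells = 1546  → 47.9124
row 3: Σ corner-gray over 3 cells = 1341  → 41.5592
row 4: Σ corner-gray over 3 cells = 1305  → 40.4435
row 5: Σ corner-gray over 3 cells = 1078  → 33.4085
row 6: Σ corner-gray over 3 cells = 1744  → 54.0487
row 7: Σ corner-gray over 3 cells = 1975  → 61.2076
row 8: Σ corner-gray over 3 cells = 1542  → 47.7884
row 9: Σ corner-gray over 3 cells = 1051  → 32.5718
row 10: Σ corner-gray over 3 cells = 1280  → 39.6688
row 11: Σ corner-gray over 3 cells = 2144  → 66.4452
row 12: Σ corner-gray over 3 cells = 1820  → 56.4040
Σ rows: total corner-gray = 20838  → 645.7949 mm³

645.795


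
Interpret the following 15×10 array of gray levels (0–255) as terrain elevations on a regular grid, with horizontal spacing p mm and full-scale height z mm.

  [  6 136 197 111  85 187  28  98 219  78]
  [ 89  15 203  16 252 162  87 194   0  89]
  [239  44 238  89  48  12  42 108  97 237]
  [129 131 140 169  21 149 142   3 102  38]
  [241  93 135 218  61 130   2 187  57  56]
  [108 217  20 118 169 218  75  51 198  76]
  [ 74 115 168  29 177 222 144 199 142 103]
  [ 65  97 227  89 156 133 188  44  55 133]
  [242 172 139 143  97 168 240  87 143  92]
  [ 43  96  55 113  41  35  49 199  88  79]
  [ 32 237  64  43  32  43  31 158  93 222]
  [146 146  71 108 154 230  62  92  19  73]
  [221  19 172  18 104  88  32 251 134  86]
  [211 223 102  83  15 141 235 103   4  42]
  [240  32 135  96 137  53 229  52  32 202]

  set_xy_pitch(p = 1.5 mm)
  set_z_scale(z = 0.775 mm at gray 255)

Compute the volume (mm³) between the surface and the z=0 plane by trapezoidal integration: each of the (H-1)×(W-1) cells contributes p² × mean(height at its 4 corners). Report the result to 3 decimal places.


98.457

height_mm = gray/255 × 0.775; cell vol = 1.5² × mean(4 corners)
unit = 1.5² × 0.775 / (4×255) = 0.00170956 mm³ per gray-sum
row 0: Σ corner-gray over 9 cells = 4242  → 7.2519
row 1: Σ corner-gray over 9 cells = 3868  → 6.6126
row 2: Σ corner-gray over 9 cells = 3713  → 6.3476
row 3: Σ corner-gray over 9 cells = 3944  → 6.7425
row 4: Σ corner-gray over 9 cells = 4379  → 7.4862
row 5: Σ corner-gray over 9 cells = 4885  → 8.3512
row 6: Σ corner-gray over 9 cells = 4745  → 8.1119
row 7: Σ corner-gray over 9 cells = 4888  → 8.3563
row 8: Σ corner-gray over 9 cells = 4186  → 7.1562
row 9: Σ corner-gray over 9 cells = 3130  → 5.3509
row 10: Σ corner-gray over 9 cells = 3639  → 6.2211
row 11: Σ corner-gray over 9 cells = 3926  → 6.7117
row 12: Σ corner-gray over 9 cells = 4008  → 6.8519
row 13: Σ corner-gray over 9 cells = 4039  → 6.9049
Σ rows: total corner-gray = 57592  → 98.4569 mm³


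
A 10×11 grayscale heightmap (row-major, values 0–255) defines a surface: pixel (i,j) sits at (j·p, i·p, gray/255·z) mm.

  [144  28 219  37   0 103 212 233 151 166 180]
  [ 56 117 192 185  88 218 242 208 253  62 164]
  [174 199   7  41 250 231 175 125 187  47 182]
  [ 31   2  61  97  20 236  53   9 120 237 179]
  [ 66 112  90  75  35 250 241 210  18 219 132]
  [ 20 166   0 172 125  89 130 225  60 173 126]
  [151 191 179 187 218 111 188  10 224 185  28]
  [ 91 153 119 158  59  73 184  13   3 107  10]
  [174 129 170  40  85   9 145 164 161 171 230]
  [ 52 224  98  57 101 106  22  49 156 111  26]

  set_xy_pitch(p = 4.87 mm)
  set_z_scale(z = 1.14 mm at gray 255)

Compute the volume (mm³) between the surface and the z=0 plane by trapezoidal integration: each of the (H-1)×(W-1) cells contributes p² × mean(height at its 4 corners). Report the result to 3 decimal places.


height_mm = gray/255 × 1.14; cell vol = 4.87² × mean(4 corners)
unit = 4.87² × 1.14 / (4×255) = 0.0265071 mm³ per gray-sum
row 0: Σ corner-gray over 10 cells = 5972  → 158.3005
row 1: Σ corner-gray over 10 cells = 6230  → 165.1394
row 2: Σ corner-gray over 10 cells = 4760  → 126.1739
row 3: Σ corner-gray over 10 cells = 4578  → 121.3496
row 4: Σ corner-gray over 10 cells = 5124  → 135.8225
row 5: Σ corner-gray over 10 cells = 5591  → 148.2013
row 6: Σ corner-gray over 10 cells = 5004  → 132.6416
row 7: Σ corner-gray over 10 cells = 4391  → 116.3928
row 8: Σ corner-gray over 10 cells = 4478  → 118.6989
Σ rows: total corner-gray = 46128  → 1222.7206 mm³

1222.721


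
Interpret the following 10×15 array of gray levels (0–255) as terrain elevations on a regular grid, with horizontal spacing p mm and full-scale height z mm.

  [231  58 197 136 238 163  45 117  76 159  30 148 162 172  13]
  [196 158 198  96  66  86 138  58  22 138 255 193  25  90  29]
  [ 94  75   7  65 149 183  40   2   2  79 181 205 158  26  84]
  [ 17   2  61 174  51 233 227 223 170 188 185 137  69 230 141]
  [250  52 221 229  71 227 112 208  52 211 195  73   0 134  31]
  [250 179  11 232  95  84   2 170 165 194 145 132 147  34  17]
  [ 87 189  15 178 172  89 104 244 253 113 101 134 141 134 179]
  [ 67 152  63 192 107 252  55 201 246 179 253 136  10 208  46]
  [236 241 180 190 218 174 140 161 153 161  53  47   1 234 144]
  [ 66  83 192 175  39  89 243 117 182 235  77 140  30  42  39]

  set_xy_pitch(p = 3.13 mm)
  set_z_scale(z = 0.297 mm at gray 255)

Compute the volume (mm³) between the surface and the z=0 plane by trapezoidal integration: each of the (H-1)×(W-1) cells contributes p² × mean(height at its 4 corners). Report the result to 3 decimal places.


189.275

height_mm = gray/255 × 0.297; cell vol = 3.13² × mean(4 corners)
unit = 3.13² × 0.297 / (4×255) = 0.00285263 mm³ per gray-sum
row 0: Σ corner-gray over 14 cells = 6917  → 19.7316
row 1: Σ corner-gray over 14 cells = 5793  → 16.5253
row 2: Σ corner-gray over 14 cells = 6580  → 18.7703
row 3: Σ corner-gray over 14 cells = 7909  → 22.5614
row 4: Σ corner-gray over 14 cells = 7298  → 20.8185
row 5: Σ corner-gray over 14 cells = 7447  → 21.2435
row 6: Σ corner-gray over 14 cells = 8221  → 23.4514
row 7: Σ corner-gray over 14 cells = 8507  → 24.2673
row 8: Σ corner-gray over 14 cells = 7679  → 21.9053
Σ rows: total corner-gray = 66351  → 189.2746 mm³


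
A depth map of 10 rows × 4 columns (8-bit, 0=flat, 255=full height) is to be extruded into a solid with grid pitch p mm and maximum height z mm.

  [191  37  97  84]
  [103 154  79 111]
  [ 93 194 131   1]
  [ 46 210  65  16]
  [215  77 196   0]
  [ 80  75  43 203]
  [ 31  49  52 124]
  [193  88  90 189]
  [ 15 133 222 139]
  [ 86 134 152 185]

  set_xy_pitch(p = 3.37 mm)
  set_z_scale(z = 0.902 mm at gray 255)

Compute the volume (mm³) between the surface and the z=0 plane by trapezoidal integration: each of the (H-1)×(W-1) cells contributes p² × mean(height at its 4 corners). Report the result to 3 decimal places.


119.874

height_mm = gray/255 × 0.902; cell vol = 3.37² × mean(4 corners)
unit = 3.37² × 0.902 / (4×255) = 0.0100431 mm³ per gray-sum
row 0: Σ corner-gray over 3 cells = 1223  → 12.2827
row 1: Σ corner-gray over 3 cells = 1424  → 14.3013
row 2: Σ corner-gray over 3 cells = 1356  → 13.6184
row 3: Σ corner-gray over 3 cells = 1373  → 13.7891
row 4: Σ corner-gray over 3 cells = 1280  → 12.8551
row 5: Σ corner-gray over 3 cells = 876  → 8.7977
row 6: Σ corner-gray over 3 cells = 1095  → 10.9972
row 7: Σ corner-gray over 3 cells = 1602  → 16.0890
row 8: Σ corner-gray over 3 cells = 1707  → 17.1435
Σ rows: total corner-gray = 11936  → 119.8740 mm³
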